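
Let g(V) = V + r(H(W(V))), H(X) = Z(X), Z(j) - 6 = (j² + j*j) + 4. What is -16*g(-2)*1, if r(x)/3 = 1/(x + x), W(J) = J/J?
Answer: 30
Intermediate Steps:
W(J) = 1
Z(j) = 10 + 2*j² (Z(j) = 6 + ((j² + j*j) + 4) = 6 + ((j² + j²) + 4) = 6 + (2*j² + 4) = 6 + (4 + 2*j²) = 10 + 2*j²)
H(X) = 10 + 2*X²
r(x) = 3/(2*x) (r(x) = 3/(x + x) = 3/((2*x)) = 3*(1/(2*x)) = 3/(2*x))
g(V) = ⅛ + V (g(V) = V + 3/(2*(10 + 2*1²)) = V + 3/(2*(10 + 2*1)) = V + 3/(2*(10 + 2)) = V + (3/2)/12 = V + (3/2)*(1/12) = V + ⅛ = ⅛ + V)
-16*g(-2)*1 = -16*(⅛ - 2)*1 = -16*(-15/8)*1 = 30*1 = 30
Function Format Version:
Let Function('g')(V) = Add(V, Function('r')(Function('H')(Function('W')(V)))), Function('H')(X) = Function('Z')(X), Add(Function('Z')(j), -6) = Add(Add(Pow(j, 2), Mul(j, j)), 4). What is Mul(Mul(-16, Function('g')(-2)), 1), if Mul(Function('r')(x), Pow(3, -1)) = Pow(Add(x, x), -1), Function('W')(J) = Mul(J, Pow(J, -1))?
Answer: 30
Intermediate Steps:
Function('W')(J) = 1
Function('Z')(j) = Add(10, Mul(2, Pow(j, 2))) (Function('Z')(j) = Add(6, Add(Add(Pow(j, 2), Mul(j, j)), 4)) = Add(6, Add(Add(Pow(j, 2), Pow(j, 2)), 4)) = Add(6, Add(Mul(2, Pow(j, 2)), 4)) = Add(6, Add(4, Mul(2, Pow(j, 2)))) = Add(10, Mul(2, Pow(j, 2))))
Function('H')(X) = Add(10, Mul(2, Pow(X, 2)))
Function('r')(x) = Mul(Rational(3, 2), Pow(x, -1)) (Function('r')(x) = Mul(3, Pow(Add(x, x), -1)) = Mul(3, Pow(Mul(2, x), -1)) = Mul(3, Mul(Rational(1, 2), Pow(x, -1))) = Mul(Rational(3, 2), Pow(x, -1)))
Function('g')(V) = Add(Rational(1, 8), V) (Function('g')(V) = Add(V, Mul(Rational(3, 2), Pow(Add(10, Mul(2, Pow(1, 2))), -1))) = Add(V, Mul(Rational(3, 2), Pow(Add(10, Mul(2, 1)), -1))) = Add(V, Mul(Rational(3, 2), Pow(Add(10, 2), -1))) = Add(V, Mul(Rational(3, 2), Pow(12, -1))) = Add(V, Mul(Rational(3, 2), Rational(1, 12))) = Add(V, Rational(1, 8)) = Add(Rational(1, 8), V))
Mul(Mul(-16, Function('g')(-2)), 1) = Mul(Mul(-16, Add(Rational(1, 8), -2)), 1) = Mul(Mul(-16, Rational(-15, 8)), 1) = Mul(30, 1) = 30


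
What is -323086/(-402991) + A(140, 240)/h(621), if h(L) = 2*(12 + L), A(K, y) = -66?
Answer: 63738245/85031101 ≈ 0.74959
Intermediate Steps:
h(L) = 24 + 2*L
-323086/(-402991) + A(140, 240)/h(621) = -323086/(-402991) - 66/(24 + 2*621) = -323086*(-1/402991) - 66/(24 + 1242) = 323086/402991 - 66/1266 = 323086/402991 - 66*1/1266 = 323086/402991 - 11/211 = 63738245/85031101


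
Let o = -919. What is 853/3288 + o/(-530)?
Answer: 1736881/871320 ≈ 1.9934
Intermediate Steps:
853/3288 + o/(-530) = 853/3288 - 919/(-530) = 853*(1/3288) - 919*(-1/530) = 853/3288 + 919/530 = 1736881/871320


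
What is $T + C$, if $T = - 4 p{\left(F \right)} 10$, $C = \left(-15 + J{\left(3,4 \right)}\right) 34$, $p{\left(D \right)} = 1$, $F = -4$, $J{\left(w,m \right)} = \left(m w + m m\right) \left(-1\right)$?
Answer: $-1502$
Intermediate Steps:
$J{\left(w,m \right)} = - m^{2} - m w$ ($J{\left(w,m \right)} = \left(m w + m^{2}\right) \left(-1\right) = \left(m^{2} + m w\right) \left(-1\right) = - m^{2} - m w$)
$C = -1462$ ($C = \left(-15 - 4 \left(4 + 3\right)\right) 34 = \left(-15 - 4 \cdot 7\right) 34 = \left(-15 - 28\right) 34 = \left(-43\right) 34 = -1462$)
$T = -40$ ($T = \left(-4\right) 1 \cdot 10 = \left(-4\right) 10 = -40$)
$T + C = -40 - 1462 = -1502$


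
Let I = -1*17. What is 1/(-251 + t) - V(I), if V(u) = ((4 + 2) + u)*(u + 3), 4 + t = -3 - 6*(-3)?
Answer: -36961/240 ≈ -154.00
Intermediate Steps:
I = -17
t = 11 (t = -4 + (-3 - 6*(-3)) = -4 + (-3 + 18) = -4 + 15 = 11)
V(u) = (3 + u)*(6 + u) (V(u) = (6 + u)*(3 + u) = (3 + u)*(6 + u))
1/(-251 + t) - V(I) = 1/(-251 + 11) - (18 + (-17)² + 9*(-17)) = 1/(-240) - (18 + 289 - 153) = -1/240 - 1*154 = -1/240 - 154 = -36961/240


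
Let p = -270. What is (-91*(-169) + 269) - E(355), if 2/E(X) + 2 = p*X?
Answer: 749946049/47926 ≈ 15648.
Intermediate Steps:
E(X) = 2/(-2 - 270*X)
(-91*(-169) + 269) - E(355) = (-91*(-169) + 269) - 1/(-1 - 135*355) = (15379 + 269) - 1/(-1 - 47925) = 15648 - 1/(-47926) = 15648 - 1*(-1/47926) = 15648 + 1/47926 = 749946049/47926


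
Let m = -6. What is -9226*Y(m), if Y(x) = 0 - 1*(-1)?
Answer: -9226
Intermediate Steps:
Y(x) = 1 (Y(x) = 0 + 1 = 1)
-9226*Y(m) = -9226*1 = -9226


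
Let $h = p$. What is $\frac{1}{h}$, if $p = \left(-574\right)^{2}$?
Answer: $\frac{1}{329476} \approx 3.0351 \cdot 10^{-6}$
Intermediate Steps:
$p = 329476$
$h = 329476$
$\frac{1}{h} = \frac{1}{329476}$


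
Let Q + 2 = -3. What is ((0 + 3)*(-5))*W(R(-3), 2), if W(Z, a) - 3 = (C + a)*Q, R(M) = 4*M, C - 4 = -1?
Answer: 330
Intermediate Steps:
Q = -5 (Q = -2 - 3 = -5)
C = 3 (C = 4 - 1 = 3)
W(Z, a) = -12 - 5*a (W(Z, a) = 3 + (3 + a)*(-5) = 3 + (-15 - 5*a) = -12 - 5*a)
((0 + 3)*(-5))*W(R(-3), 2) = ((0 + 3)*(-5))*(-12 - 5*2) = (3*(-5))*(-12 - 10) = -15*(-22) = 330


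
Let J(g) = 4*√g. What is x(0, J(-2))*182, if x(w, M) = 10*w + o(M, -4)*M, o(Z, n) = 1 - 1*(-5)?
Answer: 4368*I*√2 ≈ 6177.3*I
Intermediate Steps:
o(Z, n) = 6 (o(Z, n) = 1 + 5 = 6)
x(w, M) = 6*M + 10*w (x(w, M) = 10*w + 6*M = 6*M + 10*w)
x(0, J(-2))*182 = (6*(4*√(-2)) + 10*0)*182 = (6*(4*(I*√2)) + 0)*182 = (6*(4*I*√2) + 0)*182 = (24*I*√2 + 0)*182 = (24*I*√2)*182 = 4368*I*√2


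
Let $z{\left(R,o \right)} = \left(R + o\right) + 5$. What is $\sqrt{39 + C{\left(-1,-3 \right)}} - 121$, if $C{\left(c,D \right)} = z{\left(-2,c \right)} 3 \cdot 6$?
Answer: $-121 + 5 \sqrt{3} \approx -112.34$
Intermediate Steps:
$z{\left(R,o \right)} = 5 + R + o$
$C{\left(c,D \right)} = 54 + 18 c$ ($C{\left(c,D \right)} = \left(5 - 2 + c\right) 3 \cdot 6 = \left(3 + c\right) 3 \cdot 6 = \left(9 + 3 c\right) 6 = 54 + 18 c$)
$\sqrt{39 + C{\left(-1,-3 \right)}} - 121 = \sqrt{39 + \left(54 + 18 \left(-1\right)\right)} - 121 = \sqrt{39 + \left(54 - 18\right)} - 121 = \sqrt{39 + 36} - 121 = \sqrt{75} - 121 = 5 \sqrt{3} - 121 = -121 + 5 \sqrt{3}$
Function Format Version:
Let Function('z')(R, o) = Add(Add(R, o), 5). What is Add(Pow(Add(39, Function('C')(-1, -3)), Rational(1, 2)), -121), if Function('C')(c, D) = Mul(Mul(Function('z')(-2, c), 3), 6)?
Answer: Add(-121, Mul(5, Pow(3, Rational(1, 2)))) ≈ -112.34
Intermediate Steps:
Function('z')(R, o) = Add(5, R, o)
Function('C')(c, D) = Add(54, Mul(18, c)) (Function('C')(c, D) = Mul(Mul(Add(5, -2, c), 3), 6) = Mul(Mul(Add(3, c), 3), 6) = Mul(Add(9, Mul(3, c)), 6) = Add(54, Mul(18, c)))
Add(Pow(Add(39, Function('C')(-1, -3)), Rational(1, 2)), -121) = Add(Pow(Add(39, Add(54, Mul(18, -1))), Rational(1, 2)), -121) = Add(Pow(Add(39, Add(54, -18)), Rational(1, 2)), -121) = Add(Pow(Add(39, 36), Rational(1, 2)), -121) = Add(Pow(75, Rational(1, 2)), -121) = Add(Mul(5, Pow(3, Rational(1, 2))), -121) = Add(-121, Mul(5, Pow(3, Rational(1, 2))))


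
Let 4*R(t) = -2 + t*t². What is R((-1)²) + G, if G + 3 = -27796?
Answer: -111197/4 ≈ -27799.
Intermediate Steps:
R(t) = -½ + t³/4 (R(t) = (-2 + t*t²)/4 = (-2 + t³)/4 = -½ + t³/4)
G = -27799 (G = -3 - 27796 = -27799)
R((-1)²) + G = (-½ + ((-1)²)³/4) - 27799 = (-½ + (¼)*1³) - 27799 = (-½ + (¼)*1) - 27799 = (-½ + ¼) - 27799 = -¼ - 27799 = -111197/4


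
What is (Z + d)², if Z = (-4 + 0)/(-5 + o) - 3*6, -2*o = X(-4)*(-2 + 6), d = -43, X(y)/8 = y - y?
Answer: 90601/25 ≈ 3624.0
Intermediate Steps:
X(y) = 0 (X(y) = 8*(y - y) = 8*0 = 0)
o = 0 (o = -0*(-2 + 6) = -0*4 = -½*0 = 0)
Z = -86/5 (Z = (-4 + 0)/(-5 + 0) - 3*6 = -4/(-5) - 18 = -4*(-⅕) - 18 = ⅘ - 18 = -86/5 ≈ -17.200)
(Z + d)² = (-86/5 - 43)² = (-301/5)² = 90601/25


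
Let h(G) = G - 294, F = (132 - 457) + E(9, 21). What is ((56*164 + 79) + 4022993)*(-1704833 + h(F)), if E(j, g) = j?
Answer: -6876782769408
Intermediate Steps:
F = -316 (F = (132 - 457) + 9 = -325 + 9 = -316)
h(G) = -294 + G
((56*164 + 79) + 4022993)*(-1704833 + h(F)) = ((56*164 + 79) + 4022993)*(-1704833 + (-294 - 316)) = ((9184 + 79) + 4022993)*(-1704833 - 610) = (9263 + 4022993)*(-1705443) = 4032256*(-1705443) = -6876782769408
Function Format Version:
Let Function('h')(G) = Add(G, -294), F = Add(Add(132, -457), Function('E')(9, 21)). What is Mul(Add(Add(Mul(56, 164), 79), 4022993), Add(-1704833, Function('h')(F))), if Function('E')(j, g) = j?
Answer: -6876782769408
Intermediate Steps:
F = -316 (F = Add(Add(132, -457), 9) = Add(-325, 9) = -316)
Function('h')(G) = Add(-294, G)
Mul(Add(Add(Mul(56, 164), 79), 4022993), Add(-1704833, Function('h')(F))) = Mul(Add(Add(Mul(56, 164), 79), 4022993), Add(-1704833, Add(-294, -316))) = Mul(Add(Add(9184, 79), 4022993), Add(-1704833, -610)) = Mul(Add(9263, 4022993), -1705443) = Mul(4032256, -1705443) = -6876782769408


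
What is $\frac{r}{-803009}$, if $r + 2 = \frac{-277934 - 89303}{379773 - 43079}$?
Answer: $\frac{1040625}{270368312246} \approx 3.8489 \cdot 10^{-6}$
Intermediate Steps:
$r = - \frac{1040625}{336694}$ ($r = -2 + \frac{-277934 - 89303}{379773 - 43079} = -2 - \frac{367237}{336694} = - \frac{1040625}{336694} \approx -3.0907$)
$\frac{r}{-803009} = - \frac{1040625}{336694 \left(-803009\right)} = \left(- \frac{1040625}{336694}\right) \left(- \frac{1}{803009}\right) = \frac{1040625}{270368312246}$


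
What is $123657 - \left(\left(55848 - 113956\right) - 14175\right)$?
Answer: $195940$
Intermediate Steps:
$123657 - \left(\left(55848 - 113956\right) - 14175\right) = 123657 - \left(-58108 - 14175\right) = 123657 - -72283 = 123657 + 72283 = 195940$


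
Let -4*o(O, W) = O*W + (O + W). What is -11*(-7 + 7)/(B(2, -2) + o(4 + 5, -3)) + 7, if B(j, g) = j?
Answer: 7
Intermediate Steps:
o(O, W) = -O/4 - W/4 - O*W/4 (o(O, W) = -(O*W + (O + W))/4 = -(O + W + O*W)/4 = -O/4 - W/4 - O*W/4)
-11*(-7 + 7)/(B(2, -2) + o(4 + 5, -3)) + 7 = -11*(-7 + 7)/(2 + (-(4 + 5)/4 - 1/4*(-3) - 1/4*(4 + 5)*(-3))) + 7 = -0/(2 + (-1/4*9 + 3/4 - 1/4*9*(-3))) + 7 = -0/(2 + (-9/4 + 3/4 + 27/4)) + 7 = -0/(2 + 21/4) + 7 = -0/29/4 + 7 = -0*4/29 + 7 = -11*0 + 7 = 0 + 7 = 7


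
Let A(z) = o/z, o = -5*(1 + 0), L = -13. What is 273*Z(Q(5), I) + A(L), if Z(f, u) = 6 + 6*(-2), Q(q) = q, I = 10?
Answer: -21289/13 ≈ -1637.6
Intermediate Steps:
o = -5 (o = -5*1 = -5)
A(z) = -5/z
Z(f, u) = -6 (Z(f, u) = 6 - 12 = -6)
273*Z(Q(5), I) + A(L) = 273*(-6) - 5/(-13) = -1638 - 5*(-1/13) = -1638 + 5/13 = -21289/13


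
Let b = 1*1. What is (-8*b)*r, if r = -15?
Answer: 120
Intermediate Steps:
b = 1
(-8*b)*r = -8*1*(-15) = -8*(-15) = 120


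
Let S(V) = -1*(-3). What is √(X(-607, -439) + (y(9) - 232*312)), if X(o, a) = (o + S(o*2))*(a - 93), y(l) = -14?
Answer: √248930 ≈ 498.93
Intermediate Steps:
S(V) = 3
X(o, a) = (-93 + a)*(3 + o) (X(o, a) = (o + 3)*(a - 93) = (3 + o)*(-93 + a) = (-93 + a)*(3 + o))
√(X(-607, -439) + (y(9) - 232*312)) = √((-279 - 93*(-607) + 3*(-439) - 439*(-607)) + (-14 - 232*312)) = √((-279 + 56451 - 1317 + 266473) + (-14 - 72384)) = √(321328 - 72398) = √248930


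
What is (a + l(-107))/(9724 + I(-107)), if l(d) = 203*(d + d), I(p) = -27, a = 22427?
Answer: -21015/9697 ≈ -2.1672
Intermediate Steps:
l(d) = 406*d (l(d) = 203*(2*d) = 406*d)
(a + l(-107))/(9724 + I(-107)) = (22427 + 406*(-107))/(9724 - 27) = (22427 - 43442)/9697 = -21015*1/9697 = -21015/9697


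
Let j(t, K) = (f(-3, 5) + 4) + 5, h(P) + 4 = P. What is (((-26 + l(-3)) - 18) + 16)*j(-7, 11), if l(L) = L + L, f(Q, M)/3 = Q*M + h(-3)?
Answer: 1938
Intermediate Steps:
h(P) = -4 + P
f(Q, M) = -21 + 3*M*Q (f(Q, M) = 3*(Q*M + (-4 - 3)) = 3*(M*Q - 7) = 3*(-7 + M*Q) = -21 + 3*M*Q)
l(L) = 2*L
j(t, K) = -57 (j(t, K) = ((-21 + 3*5*(-3)) + 4) + 5 = ((-21 - 45) + 4) + 5 = (-66 + 4) + 5 = -62 + 5 = -57)
(((-26 + l(-3)) - 18) + 16)*j(-7, 11) = (((-26 + 2*(-3)) - 18) + 16)*(-57) = (((-26 - 6) - 18) + 16)*(-57) = ((-32 - 18) + 16)*(-57) = (-50 + 16)*(-57) = -34*(-57) = 1938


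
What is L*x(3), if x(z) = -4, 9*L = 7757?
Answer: -31028/9 ≈ -3447.6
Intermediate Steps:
L = 7757/9 (L = (⅑)*7757 = 7757/9 ≈ 861.89)
L*x(3) = (7757/9)*(-4) = -31028/9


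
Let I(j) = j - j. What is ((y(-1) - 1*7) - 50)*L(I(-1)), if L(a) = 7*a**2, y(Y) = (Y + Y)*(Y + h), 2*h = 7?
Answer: 0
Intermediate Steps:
h = 7/2 (h = (1/2)*7 = 7/2 ≈ 3.5000)
I(j) = 0
y(Y) = 2*Y*(7/2 + Y) (y(Y) = (Y + Y)*(Y + 7/2) = (2*Y)*(7/2 + Y) = 2*Y*(7/2 + Y))
((y(-1) - 1*7) - 50)*L(I(-1)) = ((-(7 + 2*(-1)) - 1*7) - 50)*(7*0**2) = ((-(7 - 2) - 7) - 50)*(7*0) = ((-1*5 - 7) - 50)*0 = ((-5 - 7) - 50)*0 = (-12 - 50)*0 = -62*0 = 0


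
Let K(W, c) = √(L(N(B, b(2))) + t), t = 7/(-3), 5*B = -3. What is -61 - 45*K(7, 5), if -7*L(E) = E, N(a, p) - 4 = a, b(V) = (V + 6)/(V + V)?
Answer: -61 - 6*I*√7770/7 ≈ -61.0 - 75.555*I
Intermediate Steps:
B = -⅗ (B = (⅕)*(-3) = -⅗ ≈ -0.60000)
b(V) = (6 + V)/(2*V) (b(V) = (6 + V)/((2*V)) = (6 + V)*(1/(2*V)) = (6 + V)/(2*V))
N(a, p) = 4 + a
t = -7/3 (t = 7*(-⅓) = -7/3 ≈ -2.3333)
L(E) = -E/7
K(W, c) = 2*I*√7770/105 (K(W, c) = √(-(4 - ⅗)/7 - 7/3) = √(-⅐*17/5 - 7/3) = √(-17/35 - 7/3) = √(-296/105) = 2*I*√7770/105)
-61 - 45*K(7, 5) = -61 - 6*I*√7770/7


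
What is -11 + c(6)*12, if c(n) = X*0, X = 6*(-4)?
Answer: -11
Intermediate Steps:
X = -24
c(n) = 0 (c(n) = -24*0 = 0)
-11 + c(6)*12 = -11 + 0*12 = -11 + 0 = -11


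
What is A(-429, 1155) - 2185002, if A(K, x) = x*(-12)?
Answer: -2198862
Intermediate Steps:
A(K, x) = -12*x
A(-429, 1155) - 2185002 = -12*1155 - 2185002 = -13860 - 2185002 = -2198862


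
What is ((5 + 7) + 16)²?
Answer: 784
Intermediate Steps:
((5 + 7) + 16)² = (12 + 16)² = 28² = 784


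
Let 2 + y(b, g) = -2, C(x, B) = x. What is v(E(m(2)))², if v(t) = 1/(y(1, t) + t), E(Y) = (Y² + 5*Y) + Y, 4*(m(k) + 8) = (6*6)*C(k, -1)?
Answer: 1/24336 ≈ 4.1091e-5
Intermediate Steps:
y(b, g) = -4 (y(b, g) = -2 - 2 = -4)
m(k) = -8 + 9*k (m(k) = -8 + ((6*6)*k)/4 = -8 + (36*k)/4 = -8 + 9*k)
E(Y) = Y² + 6*Y
v(t) = 1/(-4 + t)
v(E(m(2)))² = (1/(-4 + (-8 + 9*2)*(6 + (-8 + 9*2))))² = (1/(-4 + (-8 + 18)*(6 + (-8 + 18))))² = (1/(-4 + 10*(6 + 10)))² = (1/(-4 + 10*16))² = (1/(-4 + 160))² = (1/156)² = 1/24336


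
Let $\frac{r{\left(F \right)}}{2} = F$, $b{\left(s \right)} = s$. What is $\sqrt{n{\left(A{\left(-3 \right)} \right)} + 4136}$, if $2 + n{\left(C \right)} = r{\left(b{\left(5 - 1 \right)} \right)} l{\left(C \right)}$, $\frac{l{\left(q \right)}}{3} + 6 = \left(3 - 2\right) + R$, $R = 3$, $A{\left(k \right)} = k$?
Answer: $3 \sqrt{454} \approx 63.922$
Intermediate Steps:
$r{\left(F \right)} = 2 F$
$l{\left(q \right)} = -6$ ($l{\left(q \right)} = -18 + 3 \left(\left(3 - 2\right) + 3\right) = -18 + 3 \left(1 + 3\right) = -18 + 3 \cdot 4 = -18 + 12 = -6$)
$n{\left(C \right)} = -50$ ($n{\left(C \right)} = -2 + 2 \left(5 - 1\right) \left(-6\right) = -2 + 2 \cdot 4 \left(-6\right) = -2 + 8 \left(-6\right) = -2 - 48 = -50$)
$\sqrt{n{\left(A{\left(-3 \right)} \right)} + 4136} = \sqrt{-50 + 4136} = \sqrt{4086} = 3 \sqrt{454}$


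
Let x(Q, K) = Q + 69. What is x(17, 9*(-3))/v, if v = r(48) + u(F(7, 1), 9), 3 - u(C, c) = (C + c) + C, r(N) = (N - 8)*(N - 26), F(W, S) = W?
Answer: ⅒ ≈ 0.10000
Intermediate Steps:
r(N) = (-26 + N)*(-8 + N) (r(N) = (-8 + N)*(-26 + N) = (-26 + N)*(-8 + N))
u(C, c) = 3 - c - 2*C (u(C, c) = 3 - ((C + c) + C) = 3 - (c + 2*C) = 3 + (-c - 2*C) = 3 - c - 2*C)
x(Q, K) = 69 + Q
v = 860 (v = (208 + 48² - 34*48) + (3 - 1*9 - 2*7) = (208 + 2304 - 1632) + (3 - 9 - 14) = 880 - 20 = 860)
x(17, 9*(-3))/v = (69 + 17)/860 = 86*(1/860) = ⅒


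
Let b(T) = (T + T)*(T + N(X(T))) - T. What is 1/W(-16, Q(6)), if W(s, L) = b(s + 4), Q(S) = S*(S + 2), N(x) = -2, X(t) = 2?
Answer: 1/348 ≈ 0.0028736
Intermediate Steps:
b(T) = -T + 2*T*(-2 + T) (b(T) = (T + T)*(T - 2) - T = (2*T)*(-2 + T) - T = 2*T*(-2 + T) - T = -T + 2*T*(-2 + T))
Q(S) = S*(2 + S)
W(s, L) = (3 + 2*s)*(4 + s) (W(s, L) = (s + 4)*(-5 + 2*(s + 4)) = (4 + s)*(-5 + 2*(4 + s)) = (4 + s)*(-5 + (8 + 2*s)) = (4 + s)*(3 + 2*s) = (3 + 2*s)*(4 + s))
1/W(-16, Q(6)) = 1/((3 + 2*(-16))*(4 - 16)) = 1/((3 - 32)*(-12)) = 1/(-29*(-12)) = 1/348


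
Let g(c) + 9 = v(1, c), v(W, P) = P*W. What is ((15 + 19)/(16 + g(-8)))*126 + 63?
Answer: -4221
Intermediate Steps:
g(c) = -9 + c (g(c) = -9 + c*1 = -9 + c)
((15 + 19)/(16 + g(-8)))*126 + 63 = ((15 + 19)/(16 + (-9 - 8)))*126 + 63 = (34/(16 - 17))*126 + 63 = (34/(-1))*126 + 63 = (34*(-1))*126 + 63 = -34*126 + 63 = -4284 + 63 = -4221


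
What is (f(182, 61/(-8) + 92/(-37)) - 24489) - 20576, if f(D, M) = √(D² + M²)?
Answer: -45065 + √2911150433/296 ≈ -44883.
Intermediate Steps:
(f(182, 61/(-8) + 92/(-37)) - 24489) - 20576 = (√(182² + (61/(-8) + 92/(-37))²) - 24489) - 20576 = (√(33124 + (61*(-⅛) + 92*(-1/37))²) - 24489) - 20576 = (√(33124 + (-61/8 - 92/37)²) - 24489) - 20576 = (√(33124 + (-2993/296)²) - 24489) - 20576 = (√(33124 + 8958049/87616) - 24489) - 20576 = (√(2911150433/87616) - 24489) - 20576 = (√2911150433/296 - 24489) - 20576 = (-24489 + √2911150433/296) - 20576 = -45065 + √2911150433/296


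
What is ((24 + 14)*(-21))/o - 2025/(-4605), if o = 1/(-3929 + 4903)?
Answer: -238616229/307 ≈ -7.7725e+5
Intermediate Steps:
o = 1/974 ≈ 0.0010267
((24 + 14)*(-21))/o - 2025/(-4605) = ((24 + 14)*(-21))/(1/974) - 2025/(-4605) = (38*(-21))*974 - 2025*(-1/4605) = -798*974 + 135/307 = -777252 + 135/307 = -238616229/307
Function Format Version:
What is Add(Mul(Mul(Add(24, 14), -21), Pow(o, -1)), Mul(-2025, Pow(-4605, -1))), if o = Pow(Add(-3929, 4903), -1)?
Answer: Rational(-238616229, 307) ≈ -7.7725e+5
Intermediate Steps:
o = Rational(1, 974) (o = Pow(974, -1) = Rational(1, 974) ≈ 0.0010267)
Add(Mul(Mul(Add(24, 14), -21), Pow(o, -1)), Mul(-2025, Pow(-4605, -1))) = Add(Mul(Mul(Add(24, 14), -21), Pow(Rational(1, 974), -1)), Mul(-2025, Pow(-4605, -1))) = Add(Mul(Mul(38, -21), 974), Mul(-2025, Rational(-1, 4605))) = Add(Mul(-798, 974), Rational(135, 307)) = Add(-777252, Rational(135, 307)) = Rational(-238616229, 307)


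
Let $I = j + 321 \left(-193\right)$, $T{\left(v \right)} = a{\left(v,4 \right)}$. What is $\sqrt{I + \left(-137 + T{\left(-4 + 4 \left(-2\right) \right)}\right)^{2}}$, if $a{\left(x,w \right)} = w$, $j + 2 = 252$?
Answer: $i \sqrt{44014} \approx 209.8 i$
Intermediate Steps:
$j = 250$ ($j = -2 + 252 = 250$)
$T{\left(v \right)} = 4$
$I = -61703$ ($I = 250 + 321 \left(-193\right) = 250 - 61953 = -61703$)
$\sqrt{I + \left(-137 + T{\left(-4 + 4 \left(-2\right) \right)}\right)^{2}} = \sqrt{-61703 + \left(-137 + 4\right)^{2}} = \sqrt{-61703 + \left(-133\right)^{2}} = \sqrt{-61703 + 17689} = \sqrt{-44014} = i \sqrt{44014}$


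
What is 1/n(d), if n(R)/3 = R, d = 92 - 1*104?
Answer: -1/36 ≈ -0.027778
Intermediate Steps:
d = -12 (d = 92 - 104 = -12)
n(R) = 3*R
1/n(d) = 1/(3*(-12)) = 1/(-36) = -1/36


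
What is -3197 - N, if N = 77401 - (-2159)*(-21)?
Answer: -35259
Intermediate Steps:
N = 32062 (N = 77401 - 1*45339 = 77401 - 45339 = 32062)
-3197 - N = -3197 - 1*32062 = -3197 - 32062 = -35259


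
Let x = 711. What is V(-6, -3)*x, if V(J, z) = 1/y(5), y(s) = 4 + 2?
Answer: 237/2 ≈ 118.50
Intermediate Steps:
y(s) = 6
V(J, z) = ⅙ (V(J, z) = 1/6 = ⅙)
V(-6, -3)*x = (⅙)*711 = 237/2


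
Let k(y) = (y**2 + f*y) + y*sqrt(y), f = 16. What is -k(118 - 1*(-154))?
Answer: -78336 - 1088*sqrt(17) ≈ -82822.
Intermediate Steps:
k(y) = y**2 + y**(3/2) + 16*y (k(y) = (y**2 + 16*y) + y*sqrt(y) = (y**2 + 16*y) + y**(3/2) = y**2 + y**(3/2) + 16*y)
-k(118 - 1*(-154)) = -((118 - 1*(-154))**2 + (118 - 1*(-154))**(3/2) + 16*(118 - 1*(-154))) = -((118 + 154)**2 + (118 + 154)**(3/2) + 16*(118 + 154)) = -(272**2 + 272**(3/2) + 16*272) = -(73984 + 1088*sqrt(17) + 4352) = -(78336 + 1088*sqrt(17)) = -78336 - 1088*sqrt(17)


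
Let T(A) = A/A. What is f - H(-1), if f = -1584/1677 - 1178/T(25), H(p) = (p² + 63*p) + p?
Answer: -623813/559 ≈ -1115.9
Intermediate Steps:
T(A) = 1
H(p) = p² + 64*p
f = -659030/559 (f = -1584/1677 - 1178/1 = -1584*1/1677 - 1178*1 = -528/559 - 1178 = -659030/559 ≈ -1178.9)
f - H(-1) = -659030/559 - (-1)*(64 - 1) = -659030/559 - (-1)*63 = -659030/559 - 1*(-63) = -659030/559 + 63 = -623813/559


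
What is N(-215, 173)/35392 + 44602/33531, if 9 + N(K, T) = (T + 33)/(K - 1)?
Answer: 56815928149/42722249472 ≈ 1.3299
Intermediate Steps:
N(K, T) = -9 + (33 + T)/(-1 + K) (N(K, T) = -9 + (T + 33)/(K - 1) = -9 + (33 + T)/(-1 + K))
N(-215, 173)/35392 + 44602/33531 = ((42 + 173 - 9*(-215))/(-1 - 215))/35392 + 44602/33531 = ((42 + 173 + 1935)/(-216))*(1/35392) + 44602*(1/33531) = -1/216*2150*(1/35392) + 44602/33531 = -1075/108*1/35392 + 44602/33531 = -1075/3822336 + 44602/33531 = 56815928149/42722249472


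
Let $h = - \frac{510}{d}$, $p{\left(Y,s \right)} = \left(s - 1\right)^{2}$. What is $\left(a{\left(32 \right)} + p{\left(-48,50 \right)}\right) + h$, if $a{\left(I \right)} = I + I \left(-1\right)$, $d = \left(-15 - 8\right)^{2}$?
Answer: $\frac{1269619}{529} \approx 2400.0$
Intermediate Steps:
$p{\left(Y,s \right)} = \left(-1 + s\right)^{2}$
$d = 529$ ($d = \left(-23\right)^{2} = 529$)
$a{\left(I \right)} = 0$ ($a{\left(I \right)} = I - I = 0$)
$h = - \frac{510}{529} \approx -0.96408$
$\left(a{\left(32 \right)} + p{\left(-48,50 \right)}\right) + h = \left(0 + \left(-1 + 50\right)^{2}\right) - \frac{510}{529} = \left(0 + 49^{2}\right) - \frac{510}{529} = \left(0 + 2401\right) - \frac{510}{529} = 2401 - \frac{510}{529} = \frac{1269619}{529}$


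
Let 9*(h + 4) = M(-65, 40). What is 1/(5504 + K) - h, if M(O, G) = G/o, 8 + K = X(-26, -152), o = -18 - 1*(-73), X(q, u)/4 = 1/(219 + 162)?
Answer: 812501959/207304020 ≈ 3.9194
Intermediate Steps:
X(q, u) = 4/381 (X(q, u) = 4/(219 + 162) = 4/381)
o = 55 (o = -18 + 73 = 55)
K = -3044/381 (K = -8 + 4/381 = -3044/381 ≈ -7.9895)
M(O, G) = G/55
h = -388/99 (h = -4 + ((1/55)*40)/9 = -4 + (⅑)*(8/11) = -4 + 8/99 = -388/99 ≈ -3.9192)
1/(5504 + K) - h = 1/(5504 - 3044/381) - 1*(-388/99) = 1/(2093980/381) + 388/99 = 381/2093980 + 388/99 = 812501959/207304020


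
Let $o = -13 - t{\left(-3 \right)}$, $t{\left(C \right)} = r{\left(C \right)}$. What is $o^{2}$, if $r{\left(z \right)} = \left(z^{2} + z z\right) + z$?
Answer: $784$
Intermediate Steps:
$r{\left(z \right)} = z + 2 z^{2}$ ($r{\left(z \right)} = \left(z^{2} + z^{2}\right) + z = 2 z^{2} + z = z + 2 z^{2}$)
$t{\left(C \right)} = C \left(1 + 2 C\right)$
$o = -28$ ($o = -13 - - 3 \left(1 + 2 \left(-3\right)\right) = -13 - - 3 \left(1 - 6\right) = -13 - \left(-3\right) \left(-5\right) = -13 - 15 = -28$)
$o^{2} = \left(-28\right)^{2} = 784$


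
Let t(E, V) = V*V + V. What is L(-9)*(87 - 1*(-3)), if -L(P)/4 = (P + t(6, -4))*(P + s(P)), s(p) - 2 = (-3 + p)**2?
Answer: -147960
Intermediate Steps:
t(E, V) = V + V**2 (t(E, V) = V**2 + V = V + V**2)
s(p) = 2 + (-3 + p)**2
L(P) = -4*(12 + P)*(2 + P + (-3 + P)**2) (L(P) = -4*(P - 4*(1 - 4))*(P + (2 + (-3 + P)**2)) = -4*(P - 4*(-3))*(2 + P + (-3 + P)**2) = -4*(P + 12)*(2 + P + (-3 + P)**2) = -4*(12 + P)*(2 + P + (-3 + P)**2))
L(-9)*(87 - 1*(-3)) = (-528 - 28*(-9)**2 - 4*(-9)**3 + 196*(-9))*(87 - 1*(-3)) = (-528 - 28*81 - 4*(-729) - 1764)*(87 + 3) = (-528 - 2268 + 2916 - 1764)*90 = -1644*90 = -147960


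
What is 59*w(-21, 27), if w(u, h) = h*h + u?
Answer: 41772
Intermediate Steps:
w(u, h) = u + h² (w(u, h) = h² + u = u + h²)
59*w(-21, 27) = 59*(-21 + 27²) = 59*(-21 + 729) = 59*708 = 41772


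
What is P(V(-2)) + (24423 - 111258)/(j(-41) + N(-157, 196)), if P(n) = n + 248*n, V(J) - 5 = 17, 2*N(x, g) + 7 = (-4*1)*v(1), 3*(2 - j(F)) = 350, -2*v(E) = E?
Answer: 4372044/703 ≈ 6219.1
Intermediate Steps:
v(E) = -E/2
j(F) = -344/3 (j(F) = 2 - ⅓*350 = 2 - 350/3 = -344/3)
N(x, g) = -5/2 (N(x, g) = -7/2 + ((-4*1)*(-½*1))/2 = -7/2 + (-4*(-½))/2 = -7/2 + (½)*2 = -7/2 + 1 = -5/2)
V(J) = 22 (V(J) = 5 + 17 = 22)
P(n) = 249*n
P(V(-2)) + (24423 - 111258)/(j(-41) + N(-157, 196)) = 249*22 + (24423 - 111258)/(-344/3 - 5/2) = 5478 - 86835/(-703/6) = 5478 - 86835*(-6/703) = 5478 + 521010/703 = 4372044/703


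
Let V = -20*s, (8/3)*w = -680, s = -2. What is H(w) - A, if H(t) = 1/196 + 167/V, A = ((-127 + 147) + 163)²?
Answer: -65630247/1960 ≈ -33485.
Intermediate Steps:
w = -255 (w = (3/8)*(-680) = -255)
A = 33489 (A = (20 + 163)² = 183² = 33489)
V = 40 (V = -20*(-2) = 40)
H(t) = 8193/1960 (H(t) = 1/196 + 167/40 = 8193/1960)
H(w) - A = 8193/1960 - 1*33489 = 8193/1960 - 33489 = -65630247/1960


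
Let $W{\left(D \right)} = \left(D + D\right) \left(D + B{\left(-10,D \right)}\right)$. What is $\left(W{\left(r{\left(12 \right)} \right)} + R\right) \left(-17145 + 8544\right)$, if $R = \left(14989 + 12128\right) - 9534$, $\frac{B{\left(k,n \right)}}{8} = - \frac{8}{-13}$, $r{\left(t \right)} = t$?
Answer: $- \frac{2011421259}{13} \approx -1.5472 \cdot 10^{8}$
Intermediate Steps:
$B{\left(k,n \right)} = \frac{64}{13}$ ($B{\left(k,n \right)} = 8 \left(- \frac{8}{-13}\right) = 8 \left(\left(-8\right) \left(- \frac{1}{13}\right)\right) = 8 \cdot \frac{8}{13} = \frac{64}{13}$)
$W{\left(D \right)} = 2 D \left(\frac{64}{13} + D\right)$ ($W{\left(D \right)} = \left(D + D\right) \left(D + \frac{64}{13}\right) = 2 D \left(\frac{64}{13} + D\right)$)
$R = 17583$ ($R = 27117 - 9534 = 17583$)
$\left(W{\left(r{\left(12 \right)} \right)} + R\right) \left(-17145 + 8544\right) = \left(\frac{2}{13} \cdot 12 \left(64 + 13 \cdot 12\right) + 17583\right) \left(-17145 + 8544\right) = \left(\frac{2}{13} \cdot 12 \left(64 + 156\right) + 17583\right) \left(-8601\right) = \left(\frac{2}{13} \cdot 12 \cdot 220 + 17583\right) \left(-8601\right) = \left(\frac{5280}{13} + 17583\right) \left(-8601\right) = \frac{233859}{13} \left(-8601\right) = - \frac{2011421259}{13}$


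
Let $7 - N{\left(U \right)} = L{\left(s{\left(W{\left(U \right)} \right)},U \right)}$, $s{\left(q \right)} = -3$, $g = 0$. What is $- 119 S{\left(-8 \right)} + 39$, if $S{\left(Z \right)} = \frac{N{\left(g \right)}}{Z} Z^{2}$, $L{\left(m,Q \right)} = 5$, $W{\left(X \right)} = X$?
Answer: $1943$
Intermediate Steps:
$N{\left(U \right)} = 2$ ($N{\left(U \right)} = 7 - 5 = 2$)
$S{\left(Z \right)} = 2 Z$ ($S{\left(Z \right)} = \frac{2}{Z} Z^{2} = 2 Z$)
$- 119 S{\left(-8 \right)} + 39 = - 119 \cdot 2 \left(-8\right) + 39 = \left(-119\right) \left(-16\right) + 39 = 1904 + 39 = 1943$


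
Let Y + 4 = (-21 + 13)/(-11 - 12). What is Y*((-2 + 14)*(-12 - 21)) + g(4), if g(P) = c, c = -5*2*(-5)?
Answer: 34414/23 ≈ 1496.3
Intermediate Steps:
c = 50 (c = -10*(-5) = 50)
Y = -84/23 (Y = -4 + (-21 + 13)/(-11 - 12) = -4 - 8/(-23) = -4 - 8*(-1/23) = -4 + 8/23 = -84/23 ≈ -3.6522)
g(P) = 50
Y*((-2 + 14)*(-12 - 21)) + g(4) = -84*(-2 + 14)*(-12 - 21)/23 + 50 = -1008*(-33)/23 + 50 = -84/23*(-396) + 50 = 33264/23 + 50 = 34414/23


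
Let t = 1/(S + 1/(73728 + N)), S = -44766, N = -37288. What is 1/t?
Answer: -1631273039/36440 ≈ -44766.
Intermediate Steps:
t = -36440/1631273039 (t = 1/(-44766 + 1/(73728 - 37288)) = 1/(-44766 + 1/36440) = 1/(-1631273039/36440) = -36440/1631273039 ≈ -2.2338e-5)
1/t = 1/(-36440/1631273039) = -1631273039/36440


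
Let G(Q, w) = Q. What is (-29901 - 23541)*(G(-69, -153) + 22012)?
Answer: -1172677806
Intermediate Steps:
(-29901 - 23541)*(G(-69, -153) + 22012) = (-29901 - 23541)*(-69 + 22012) = -53442*21943 = -1172677806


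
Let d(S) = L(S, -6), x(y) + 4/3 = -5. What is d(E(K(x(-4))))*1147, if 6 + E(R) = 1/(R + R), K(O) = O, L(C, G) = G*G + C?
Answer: 1304139/38 ≈ 34319.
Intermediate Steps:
L(C, G) = C + G**2 (L(C, G) = G**2 + C = C + G**2)
x(y) = -19/3 (x(y) = -4/3 - 5 = -19/3)
E(R) = -6 + 1/(2*R) (E(R) = -6 + 1/(R + R) = -6 + 1/(2*R))
d(S) = 36 + S (d(S) = S + (-6)**2 = S + 36 = 36 + S)
d(E(K(x(-4))))*1147 = (36 + (-6 + 1/(2*(-19/3))))*1147 = (36 + (-6 + (1/2)*(-3/19)))*1147 = (36 + (-6 - 3/38))*1147 = (36 - 231/38)*1147 = (1137/38)*1147 = 1304139/38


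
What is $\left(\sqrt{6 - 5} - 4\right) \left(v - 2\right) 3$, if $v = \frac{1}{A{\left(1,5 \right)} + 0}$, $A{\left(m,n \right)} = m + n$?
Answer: $\frac{33}{2} \approx 16.5$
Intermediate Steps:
$v = \frac{1}{6}$ ($v = \frac{1}{\left(1 + 5\right) + 0} = \frac{1}{6 + 0} = \frac{1}{6} \approx 0.16667$)
$\left(\sqrt{6 - 5} - 4\right) \left(v - 2\right) 3 = \left(\sqrt{6 - 5} - 4\right) \left(\frac{1}{6} - 2\right) 3 = \left(\sqrt{1} - 4\right) \left(\left(- \frac{11}{6}\right) 3\right) = \left(1 - 4\right) \left(- \frac{11}{2}\right) = \left(-3\right) \left(- \frac{11}{2}\right) = \frac{33}{2}$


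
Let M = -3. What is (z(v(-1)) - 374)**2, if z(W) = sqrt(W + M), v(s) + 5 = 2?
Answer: (374 - I*sqrt(6))**2 ≈ 1.3987e+5 - 1832.0*I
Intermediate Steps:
v(s) = -3 (v(s) = -5 + 2 = -3)
z(W) = sqrt(-3 + W) (z(W) = sqrt(W - 3) = sqrt(-3 + W))
(z(v(-1)) - 374)**2 = (sqrt(-3 - 3) - 374)**2 = (sqrt(-6) - 374)**2 = (I*sqrt(6) - 374)**2 = (-374 + I*sqrt(6))**2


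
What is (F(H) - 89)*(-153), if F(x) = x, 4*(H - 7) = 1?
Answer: 50031/4 ≈ 12508.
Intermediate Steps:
H = 29/4 (H = 7 + (¼)*1 = 7 + ¼ = 29/4 ≈ 7.2500)
(F(H) - 89)*(-153) = (29/4 - 89)*(-153) = -327/4*(-153) = 50031/4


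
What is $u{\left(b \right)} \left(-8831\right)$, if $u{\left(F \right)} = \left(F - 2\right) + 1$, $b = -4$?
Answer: $44155$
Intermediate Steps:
$u{\left(F \right)} = -1 + F$ ($u{\left(F \right)} = \left(-2 + F\right) + 1 = -1 + F$)
$u{\left(b \right)} \left(-8831\right) = \left(-1 - 4\right) \left(-8831\right) = \left(-5\right) \left(-8831\right) = 44155$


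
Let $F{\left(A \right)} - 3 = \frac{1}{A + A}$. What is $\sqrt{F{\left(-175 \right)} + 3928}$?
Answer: $\frac{\sqrt{19261886}}{70} \approx 62.698$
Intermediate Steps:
$F{\left(A \right)} = 3 + \frac{1}{2 A}$ ($F{\left(A \right)} = 3 + \frac{1}{A + A} = 3 + \frac{1}{2 A}$)
$\sqrt{F{\left(-175 \right)} + 3928} = \sqrt{\left(3 + \frac{1}{2 \left(-175\right)}\right) + 3928} = \sqrt{\left(3 + \frac{1}{2} \left(- \frac{1}{175}\right)\right) + 3928} = \sqrt{\left(3 - \frac{1}{350}\right) + 3928} = \sqrt{\frac{1049}{350} + 3928} = \sqrt{\frac{1375849}{350}} = \frac{\sqrt{19261886}}{70}$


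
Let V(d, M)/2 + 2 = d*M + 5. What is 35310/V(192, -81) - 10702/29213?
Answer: -227386971/151410979 ≈ -1.5018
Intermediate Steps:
V(d, M) = 6 + 2*M*d (V(d, M) = -4 + 2*(d*M + 5) = -4 + 2*(M*d + 5) = -4 + 2*(5 + M*d) = -4 + (10 + 2*M*d) = 6 + 2*M*d)
35310/V(192, -81) - 10702/29213 = 35310/(6 + 2*(-81)*192) - 10702/29213 = 35310/(6 - 31104) - 10702*1/29213 = 35310/(-31098) - 10702/29213 = 35310*(-1/31098) - 10702/29213 = -5885/5183 - 10702/29213 = -227386971/151410979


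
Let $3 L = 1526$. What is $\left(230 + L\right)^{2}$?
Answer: $\frac{4910656}{9} \approx 5.4563 \cdot 10^{5}$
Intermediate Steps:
$L = \frac{1526}{3}$ ($L = \frac{1}{3} \cdot 1526 = \frac{1526}{3} \approx 508.67$)
$\left(230 + L\right)^{2} = \left(230 + \frac{1526}{3}\right)^{2} = \left(\frac{2216}{3}\right)^{2} = \frac{4910656}{9}$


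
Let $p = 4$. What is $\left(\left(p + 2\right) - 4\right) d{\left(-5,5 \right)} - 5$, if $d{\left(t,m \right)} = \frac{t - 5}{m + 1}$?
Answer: $- \frac{25}{3} \approx -8.3333$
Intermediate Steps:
$d{\left(t,m \right)} = \frac{-5 + t}{1 + m}$
$\left(\left(p + 2\right) - 4\right) d{\left(-5,5 \right)} - 5 = \left(\left(4 + 2\right) - 4\right) \frac{-5 - 5}{1 + 5} - 5 = \left(6 + \left(-4 + 0\right)\right) \frac{1}{6} \left(-10\right) - 5 = \left(6 - 4\right) \frac{1}{6} \left(-10\right) - 5 = 2 \left(- \frac{5}{3}\right) - 5 = - \frac{10}{3} - 5 = - \frac{25}{3}$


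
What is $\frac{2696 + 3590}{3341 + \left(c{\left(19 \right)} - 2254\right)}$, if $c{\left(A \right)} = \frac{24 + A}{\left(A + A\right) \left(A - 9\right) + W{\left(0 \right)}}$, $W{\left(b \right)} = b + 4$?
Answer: $\frac{2413824}{417451} \approx 5.7823$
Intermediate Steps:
$W{\left(b \right)} = 4 + b$
$c{\left(A \right)} = \frac{24 + A}{4 + 2 A \left(-9 + A\right)}$ ($c{\left(A \right)} = \frac{24 + A}{\left(A + A\right) \left(A - 9\right) + \left(4 + 0\right)} = \frac{24 + A}{2 A \left(-9 + A\right) + 4} = \frac{24 + A}{4 + 2 A \left(-9 + A\right)}$)
$\frac{2696 + 3590}{3341 + \left(c{\left(19 \right)} - 2254\right)} = \frac{2696 + 3590}{3341 - \left(2254 - \frac{24 + 19}{2 \left(2 + 19^{2} - 171\right)}\right)} = \frac{6286}{3341 - \left(2254 - \frac{1}{2} \frac{1}{2 + 361 - 171} \cdot 43\right)} = \frac{6286}{3341 - \left(2254 - \frac{1}{2} \cdot \frac{1}{192} \cdot 43\right)} = \frac{6286}{3341 - \left(2254 - \frac{43}{384}\right)} = \frac{6286}{3341 + \left(\frac{43}{384} - 2254\right)} = \frac{6286}{3341 - \frac{865493}{384}} = \frac{6286}{\frac{417451}{384}} = 6286 \cdot \frac{384}{417451} = \frac{2413824}{417451}$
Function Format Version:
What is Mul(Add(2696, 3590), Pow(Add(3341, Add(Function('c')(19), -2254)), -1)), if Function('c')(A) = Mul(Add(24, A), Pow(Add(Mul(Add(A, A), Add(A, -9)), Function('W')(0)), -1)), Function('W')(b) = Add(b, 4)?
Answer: Rational(2413824, 417451) ≈ 5.7823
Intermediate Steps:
Function('W')(b) = Add(4, b)
Function('c')(A) = Mul(Pow(Add(4, Mul(2, A, Add(-9, A))), -1), Add(24, A)) (Function('c')(A) = Mul(Add(24, A), Pow(Add(Mul(Add(A, A), Add(A, -9)), Add(4, 0)), -1)) = Mul(Add(24, A), Pow(Add(Mul(Mul(2, A), Add(-9, A)), 4), -1)) = Mul(Add(24, A), Pow(Add(Mul(2, A, Add(-9, A)), 4), -1)) = Mul(Add(24, A), Pow(Add(4, Mul(2, A, Add(-9, A))), -1)) = Mul(Pow(Add(4, Mul(2, A, Add(-9, A))), -1), Add(24, A)))
Mul(Add(2696, 3590), Pow(Add(3341, Add(Function('c')(19), -2254)), -1)) = Mul(Add(2696, 3590), Pow(Add(3341, Add(Mul(Rational(1, 2), Pow(Add(2, Pow(19, 2), Mul(-9, 19)), -1), Add(24, 19)), -2254)), -1)) = Mul(6286, Pow(Add(3341, Add(Mul(Rational(1, 2), Pow(Add(2, 361, -171), -1), 43), -2254)), -1)) = Mul(6286, Pow(Add(3341, Add(Mul(Rational(1, 2), Pow(192, -1), 43), -2254)), -1)) = Mul(6286, Pow(Add(3341, Add(Mul(Rational(1, 2), Rational(1, 192), 43), -2254)), -1)) = Mul(6286, Pow(Add(3341, Add(Rational(43, 384), -2254)), -1)) = Mul(6286, Pow(Add(3341, Rational(-865493, 384)), -1)) = Mul(6286, Pow(Rational(417451, 384), -1)) = Mul(6286, Rational(384, 417451)) = Rational(2413824, 417451)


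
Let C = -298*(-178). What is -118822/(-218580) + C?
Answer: 5797238171/109290 ≈ 53045.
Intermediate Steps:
C = 53044
-118822/(-218580) + C = -118822/(-218580) + 53044 = -118822*(-1/218580) + 53044 = 59411/109290 + 53044 = 5797238171/109290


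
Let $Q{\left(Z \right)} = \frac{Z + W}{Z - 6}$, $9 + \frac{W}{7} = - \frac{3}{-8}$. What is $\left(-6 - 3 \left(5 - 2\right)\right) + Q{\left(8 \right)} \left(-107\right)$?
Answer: $\frac{44593}{16} \approx 2787.1$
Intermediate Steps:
$W = - \frac{483}{8}$ ($W = -63 + 7 \left(- \frac{3}{-8}\right) = -63 + 7 \left(\left(-3\right) \left(- \frac{1}{8}\right)\right) = -63 + 7 \cdot \frac{3}{8} = -63 + \frac{21}{8} = - \frac{483}{8} \approx -60.375$)
$Q{\left(Z \right)} = \frac{- \frac{483}{8} + Z}{-6 + Z}$ ($Q{\left(Z \right)} = \frac{Z - \frac{483}{8}}{Z - 6} = \frac{- \frac{483}{8} + Z}{-6 + Z}$)
$\left(-6 - 3 \left(5 - 2\right)\right) + Q{\left(8 \right)} \left(-107\right) = \left(-6 - 3 \left(5 - 2\right)\right) + \frac{- \frac{483}{8} + 8}{-6 + 8} \left(-107\right) = \left(-6 - 3 \cdot 3\right) + \frac{1}{2} \left(- \frac{419}{8}\right) \left(-107\right) = \left(-6 - 9\right) + \frac{1}{2} \left(- \frac{419}{8}\right) \left(-107\right) = \left(-6 - 9\right) - - \frac{44833}{16} = -15 + \frac{44833}{16} = \frac{44593}{16}$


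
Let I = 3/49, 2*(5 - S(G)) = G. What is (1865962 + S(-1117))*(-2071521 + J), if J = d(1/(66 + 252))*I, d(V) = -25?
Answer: -27065847390486/7 ≈ -3.8665e+12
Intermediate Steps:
S(G) = 5 - G/2
I = 3/49 (I = 3*(1/49) = 3/49 ≈ 0.061224)
J = -75/49 (J = -25*3/49 = -75/49 ≈ -1.5306)
(1865962 + S(-1117))*(-2071521 + J) = (1865962 + (5 - 1/2*(-1117)))*(-2071521 - 75/49) = (1865962 + (5 + 1117/2))*(-101504604/49) = (1865962 + 1127/2)*(-101504604/49) = (3733051/2)*(-101504604/49) = -27065847390486/7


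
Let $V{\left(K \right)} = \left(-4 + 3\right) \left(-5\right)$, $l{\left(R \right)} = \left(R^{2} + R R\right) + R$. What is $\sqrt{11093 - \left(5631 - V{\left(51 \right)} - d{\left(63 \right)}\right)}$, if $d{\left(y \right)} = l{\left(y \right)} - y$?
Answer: $\sqrt{13405} \approx 115.78$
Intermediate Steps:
$l{\left(R \right)} = R + 2 R^{2}$ ($l{\left(R \right)} = \left(R^{2} + R^{2}\right) + R = 2 R^{2} + R = R + 2 R^{2}$)
$V{\left(K \right)} = 5$ ($V{\left(K \right)} = \left(-1\right) \left(-5\right) = 5$)
$d{\left(y \right)} = - y + y \left(1 + 2 y\right)$ ($d{\left(y \right)} = y \left(1 + 2 y\right) - y = - y + y \left(1 + 2 y\right)$)
$\sqrt{11093 - \left(5631 - V{\left(51 \right)} - d{\left(63 \right)}\right)} = \sqrt{11093 + \left(\left(5 + 2 \cdot 63^{2}\right) - 5631\right)} = \sqrt{11093 + \left(\left(5 + 2 \cdot 3969\right) - 5631\right)} = \sqrt{11093 + \left(\left(5 + 7938\right) - 5631\right)} = \sqrt{11093 + \left(7943 - 5631\right)} = \sqrt{11093 + 2312} = \sqrt{13405}$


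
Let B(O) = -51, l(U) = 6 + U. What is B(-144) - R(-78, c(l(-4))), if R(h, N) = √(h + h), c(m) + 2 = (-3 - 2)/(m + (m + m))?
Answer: -51 - 2*I*√39 ≈ -51.0 - 12.49*I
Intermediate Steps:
c(m) = -2 - 5/(3*m) (c(m) = -2 + (-3 - 2)/(m + (m + m)) = -2 - 5/(m + 2*m) = -2 - 5*1/(3*m) = -2 - 5/(3*m))
R(h, N) = √2*√h (R(h, N) = √(2*h) = √2*√h)
B(-144) - R(-78, c(l(-4))) = -51 - √2*√(-78) = -51 - √2*I*√78 = -51 - 2*I*√39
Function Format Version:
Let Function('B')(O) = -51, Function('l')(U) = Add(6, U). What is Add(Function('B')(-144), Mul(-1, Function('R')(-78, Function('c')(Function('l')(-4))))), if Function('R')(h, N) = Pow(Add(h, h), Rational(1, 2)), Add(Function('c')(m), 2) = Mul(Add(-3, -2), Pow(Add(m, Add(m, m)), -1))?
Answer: Add(-51, Mul(-2, I, Pow(39, Rational(1, 2)))) ≈ Add(-51.000, Mul(-12.490, I))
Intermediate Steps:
Function('c')(m) = Add(-2, Mul(Rational(-5, 3), Pow(m, -1))) (Function('c')(m) = Add(-2, Mul(Add(-3, -2), Pow(Add(m, Add(m, m)), -1))) = Add(-2, Mul(-5, Pow(Add(m, Mul(2, m)), -1))) = Add(-2, Mul(-5, Pow(Mul(3, m), -1))) = Add(-2, Mul(-5, Mul(Rational(1, 3), Pow(m, -1)))) = Add(-2, Mul(Rational(-5, 3), Pow(m, -1))))
Function('R')(h, N) = Mul(Pow(2, Rational(1, 2)), Pow(h, Rational(1, 2))) (Function('R')(h, N) = Pow(Mul(2, h), Rational(1, 2)) = Mul(Pow(2, Rational(1, 2)), Pow(h, Rational(1, 2))))
Add(Function('B')(-144), Mul(-1, Function('R')(-78, Function('c')(Function('l')(-4))))) = Add(-51, Mul(-1, Mul(Pow(2, Rational(1, 2)), Pow(-78, Rational(1, 2))))) = Add(-51, Mul(-1, Mul(Pow(2, Rational(1, 2)), Mul(I, Pow(78, Rational(1, 2)))))) = Add(-51, Mul(-1, Mul(2, I, Pow(39, Rational(1, 2))))) = Add(-51, Mul(-2, I, Pow(39, Rational(1, 2))))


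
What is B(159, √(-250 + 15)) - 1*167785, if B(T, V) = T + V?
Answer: -167626 + I*√235 ≈ -1.6763e+5 + 15.33*I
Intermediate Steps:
B(159, √(-250 + 15)) - 1*167785 = (159 + √(-250 + 15)) - 1*167785 = (159 + √(-235)) - 167785 = (159 + I*√235) - 167785 = -167626 + I*√235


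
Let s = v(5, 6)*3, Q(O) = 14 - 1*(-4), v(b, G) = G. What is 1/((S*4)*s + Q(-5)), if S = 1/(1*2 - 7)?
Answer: 5/18 ≈ 0.27778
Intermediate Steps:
Q(O) = 18 (Q(O) = 14 + 4 = 18)
s = 18 (s = 6*3 = 18)
S = -1/5 (S = 1/(2 - 7) = 1/(-5) = -1/5 ≈ -0.20000)
1/((S*4)*s + Q(-5)) = 1/(-1/5*4*18 + 18) = 1/(-4/5*18 + 18) = 1/(-72/5 + 18) = 1/(18/5) = 5/18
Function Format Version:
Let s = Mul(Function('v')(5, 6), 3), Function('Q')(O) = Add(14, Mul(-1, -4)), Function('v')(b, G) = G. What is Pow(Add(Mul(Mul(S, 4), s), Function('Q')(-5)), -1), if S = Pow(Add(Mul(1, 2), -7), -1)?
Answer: Rational(5, 18) ≈ 0.27778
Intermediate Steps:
Function('Q')(O) = 18 (Function('Q')(O) = Add(14, 4) = 18)
s = 18 (s = Mul(6, 3) = 18)
S = Rational(-1, 5) (S = Pow(Add(2, -7), -1) = Pow(-5, -1) = Rational(-1, 5) ≈ -0.20000)
Pow(Add(Mul(Mul(S, 4), s), Function('Q')(-5)), -1) = Pow(Add(Mul(Mul(Rational(-1, 5), 4), 18), 18), -1) = Pow(Add(Mul(Rational(-4, 5), 18), 18), -1) = Pow(Add(Rational(-72, 5), 18), -1) = Pow(Rational(18, 5), -1) = Rational(5, 18)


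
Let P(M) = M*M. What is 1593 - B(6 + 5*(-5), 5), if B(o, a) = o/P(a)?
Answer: 39844/25 ≈ 1593.8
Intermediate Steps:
P(M) = M²
B(o, a) = o/a² (B(o, a) = o/(a²) = o/a²)
1593 - B(6 + 5*(-5), 5) = 1593 - (6 + 5*(-5))/5² = 1593 - (6 - 25)/25 = 1593 - (-19)/25 = 1593 - 1*(-19/25) = 1593 + 19/25 = 39844/25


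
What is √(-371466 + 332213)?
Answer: I*√39253 ≈ 198.12*I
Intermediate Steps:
√(-371466 + 332213) = √(-39253) = I*√39253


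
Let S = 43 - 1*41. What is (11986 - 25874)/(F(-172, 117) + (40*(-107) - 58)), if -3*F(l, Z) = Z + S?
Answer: 41664/13133 ≈ 3.1725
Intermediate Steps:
S = 2 (S = 43 - 41 = 2)
F(l, Z) = -⅔ - Z/3 (F(l, Z) = -(Z + 2)/3 = -(2 + Z)/3 = -⅔ - Z/3)
(11986 - 25874)/(F(-172, 117) + (40*(-107) - 58)) = (11986 - 25874)/((-⅔ - ⅓*117) + (40*(-107) - 58)) = -13888/((-⅔ - 39) + (-4280 - 58)) = -13888/(-119/3 - 4338) = -13888/(-13133/3) = -13888*(-3/13133) = 41664/13133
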